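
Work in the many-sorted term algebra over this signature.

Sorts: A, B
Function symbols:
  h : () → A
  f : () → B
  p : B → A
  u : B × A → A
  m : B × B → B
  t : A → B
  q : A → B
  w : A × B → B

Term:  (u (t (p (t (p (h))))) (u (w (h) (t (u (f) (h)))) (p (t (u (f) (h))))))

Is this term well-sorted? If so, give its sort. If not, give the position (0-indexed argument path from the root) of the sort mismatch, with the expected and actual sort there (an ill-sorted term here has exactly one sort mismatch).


ill-sorted at position [0, 0, 0, 0, 0]: expected B, got A

          (h) : A
        (p (h)) : ✗ arg 0 at [0, 0, 0, 0, 0] has sort A, expected B
      (h) : A
          (f) : B
          (h) : A
        (u (f) (h)) : A
      (t (u (f) (h))) : B
    (w (h) (t (u (f) (h)))) : B
          (f) : B
          (h) : A
        (u (f) (h)) : A
      (t (u (f) (h))) : B
    (p (t (u (f) (h)))) : A
  (u (w (h) (t (u (f) (h)))) (p (t (u (f) (h))))) : A


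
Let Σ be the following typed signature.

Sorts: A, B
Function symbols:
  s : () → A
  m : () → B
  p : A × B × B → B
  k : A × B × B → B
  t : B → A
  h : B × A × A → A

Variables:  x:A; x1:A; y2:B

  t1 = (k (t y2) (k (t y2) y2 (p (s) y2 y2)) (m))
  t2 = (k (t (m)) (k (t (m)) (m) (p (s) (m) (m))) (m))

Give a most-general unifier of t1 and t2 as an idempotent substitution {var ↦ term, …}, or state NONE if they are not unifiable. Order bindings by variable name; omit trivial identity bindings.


{y2 ↦ (m)}


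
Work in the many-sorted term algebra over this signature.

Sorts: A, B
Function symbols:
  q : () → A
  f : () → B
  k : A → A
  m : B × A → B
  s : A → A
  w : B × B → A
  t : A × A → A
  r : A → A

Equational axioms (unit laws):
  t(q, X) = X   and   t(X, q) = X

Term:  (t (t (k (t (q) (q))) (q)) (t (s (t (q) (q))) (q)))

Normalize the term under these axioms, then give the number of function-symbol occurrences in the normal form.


1. (t (t (k (t (q) (q))) (q)) (t (s (t (q) (q))) (q)))  →  (t (k (t (q) (q))) (t (s (t (q) (q))) (q)))
2. (t (k (t (q) (q))) (t (s (t (q) (q))) (q)))  →  (t (k (q)) (t (s (t (q) (q))) (q)))
3. (t (k (q)) (t (s (t (q) (q))) (q)))  →  (t (k (q)) (s (t (q) (q))))
4. (t (k (q)) (s (t (q) (q))))  →  (t (k (q)) (s (q)))
normal form: (t (k (q)) (s (q)))

size = 5


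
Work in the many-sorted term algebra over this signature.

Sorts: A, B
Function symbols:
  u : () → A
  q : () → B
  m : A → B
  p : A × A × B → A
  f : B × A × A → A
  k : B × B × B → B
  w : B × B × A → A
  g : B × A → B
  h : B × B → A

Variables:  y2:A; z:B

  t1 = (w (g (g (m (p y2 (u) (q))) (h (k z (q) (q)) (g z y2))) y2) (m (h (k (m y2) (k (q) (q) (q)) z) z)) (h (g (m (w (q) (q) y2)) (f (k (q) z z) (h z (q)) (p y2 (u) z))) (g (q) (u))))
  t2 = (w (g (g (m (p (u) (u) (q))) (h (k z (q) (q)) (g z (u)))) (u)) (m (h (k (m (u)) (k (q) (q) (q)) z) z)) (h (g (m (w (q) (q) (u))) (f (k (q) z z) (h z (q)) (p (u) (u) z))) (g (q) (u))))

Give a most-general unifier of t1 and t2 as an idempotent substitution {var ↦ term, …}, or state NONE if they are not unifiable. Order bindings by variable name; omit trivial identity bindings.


{y2 ↦ (u)}


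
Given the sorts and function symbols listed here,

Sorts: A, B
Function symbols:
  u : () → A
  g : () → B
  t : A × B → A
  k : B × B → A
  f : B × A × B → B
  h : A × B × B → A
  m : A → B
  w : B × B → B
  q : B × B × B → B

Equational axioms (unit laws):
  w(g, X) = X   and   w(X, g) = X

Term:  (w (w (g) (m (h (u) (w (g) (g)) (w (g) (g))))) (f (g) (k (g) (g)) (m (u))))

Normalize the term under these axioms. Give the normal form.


normal form = (w (m (h (u) (g) (g))) (f (g) (k (g) (g)) (m (u))))

1. (w (w (g) (m (h (u) (w (g) (g)) (w (g) (g))))) (f (g) (k (g) (g)) (m (u))))  →  (w (m (h (u) (w (g) (g)) (w (g) (g)))) (f (g) (k (g) (g)) (m (u))))
2. (w (m (h (u) (w (g) (g)) (w (g) (g)))) (f (g) (k (g) (g)) (m (u))))  →  (w (m (h (u) (g) (w (g) (g)))) (f (g) (k (g) (g)) (m (u))))
3. (w (m (h (u) (g) (w (g) (g)))) (f (g) (k (g) (g)) (m (u))))  →  (w (m (h (u) (g) (g))) (f (g) (k (g) (g)) (m (u))))


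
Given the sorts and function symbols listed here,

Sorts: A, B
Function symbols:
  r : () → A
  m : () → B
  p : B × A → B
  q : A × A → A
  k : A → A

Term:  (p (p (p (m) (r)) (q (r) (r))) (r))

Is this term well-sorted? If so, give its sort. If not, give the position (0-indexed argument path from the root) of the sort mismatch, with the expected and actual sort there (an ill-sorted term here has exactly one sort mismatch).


well-sorted; sort = B

      (m) : B
      (r) : A
    (p (m) (r)) : B
      (r) : A
      (r) : A
    (q (r) (r)) : A
  (p (p (m) (r)) (q (r) (r))) : B
  (r) : A
(p (p (p (m) (r)) (q (r) (r))) (r)) : B


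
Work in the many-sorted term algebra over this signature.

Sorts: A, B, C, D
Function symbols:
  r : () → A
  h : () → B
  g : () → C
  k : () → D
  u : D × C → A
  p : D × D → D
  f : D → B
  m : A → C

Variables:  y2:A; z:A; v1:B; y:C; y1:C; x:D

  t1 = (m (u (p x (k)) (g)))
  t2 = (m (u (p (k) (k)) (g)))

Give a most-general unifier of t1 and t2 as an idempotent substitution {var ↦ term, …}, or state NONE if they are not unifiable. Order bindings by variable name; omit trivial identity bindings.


{x ↦ (k)}


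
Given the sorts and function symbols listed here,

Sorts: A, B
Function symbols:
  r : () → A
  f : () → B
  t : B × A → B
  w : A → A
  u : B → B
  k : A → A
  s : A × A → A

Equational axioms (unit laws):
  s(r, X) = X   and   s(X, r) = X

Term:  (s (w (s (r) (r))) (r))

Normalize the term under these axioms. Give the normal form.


normal form = (w (r))

1. (s (w (s (r) (r))) (r))  →  (w (s (r) (r)))
2. (w (s (r) (r)))  →  (w (r))


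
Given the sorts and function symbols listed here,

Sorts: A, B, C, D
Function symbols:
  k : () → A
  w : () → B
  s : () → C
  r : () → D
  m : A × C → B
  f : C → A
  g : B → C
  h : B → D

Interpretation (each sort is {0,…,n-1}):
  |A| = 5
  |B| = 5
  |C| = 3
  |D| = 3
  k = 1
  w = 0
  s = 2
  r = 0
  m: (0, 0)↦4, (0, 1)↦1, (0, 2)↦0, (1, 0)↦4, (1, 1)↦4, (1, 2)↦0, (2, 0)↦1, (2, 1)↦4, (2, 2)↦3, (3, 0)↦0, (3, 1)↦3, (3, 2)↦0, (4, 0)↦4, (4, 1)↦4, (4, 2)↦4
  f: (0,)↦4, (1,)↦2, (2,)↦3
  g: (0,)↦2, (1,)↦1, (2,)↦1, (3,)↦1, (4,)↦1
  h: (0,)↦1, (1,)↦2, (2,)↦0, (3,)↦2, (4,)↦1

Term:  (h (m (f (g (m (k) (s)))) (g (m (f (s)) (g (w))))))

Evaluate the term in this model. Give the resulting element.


value = 1

  k = 1
  s = 2
  (m (k) (s)) = m(1, 2) = 0
  (g (m (k) (s))) = g(0,) = 2
  (f (g (m (k) (s)))) = f(2,) = 3
  s = 2
  (f (s)) = f(2,) = 3
  w = 0
  (g (w)) = g(0,) = 2
  (m (f (s)) (g (w))) = m(3, 2) = 0
  (g (m (f (s)) (g (w)))) = g(0,) = 2
  (m (f (g (m (k) (s)))) (g (m (f (s)) (g (w))))) = m(3, 2) = 0
  (h (m (f (g (m (k) (s)))) (g (m (f (s)) (g (w)))))) = h(0,) = 1


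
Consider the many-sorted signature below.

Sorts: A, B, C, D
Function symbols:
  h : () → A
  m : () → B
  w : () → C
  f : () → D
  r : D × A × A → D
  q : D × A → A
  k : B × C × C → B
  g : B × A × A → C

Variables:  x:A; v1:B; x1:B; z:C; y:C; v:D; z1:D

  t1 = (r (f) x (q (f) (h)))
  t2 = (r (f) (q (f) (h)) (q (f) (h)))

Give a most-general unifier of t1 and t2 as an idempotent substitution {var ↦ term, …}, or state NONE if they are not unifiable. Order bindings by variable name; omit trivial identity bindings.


{x ↦ (q (f) (h))}


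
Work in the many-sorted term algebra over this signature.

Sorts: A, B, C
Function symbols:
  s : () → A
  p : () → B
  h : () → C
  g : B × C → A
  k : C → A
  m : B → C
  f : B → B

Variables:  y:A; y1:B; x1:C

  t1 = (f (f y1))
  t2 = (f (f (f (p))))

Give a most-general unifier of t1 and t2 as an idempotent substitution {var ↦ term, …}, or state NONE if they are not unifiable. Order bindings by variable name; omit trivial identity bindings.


{y1 ↦ (f (p))}


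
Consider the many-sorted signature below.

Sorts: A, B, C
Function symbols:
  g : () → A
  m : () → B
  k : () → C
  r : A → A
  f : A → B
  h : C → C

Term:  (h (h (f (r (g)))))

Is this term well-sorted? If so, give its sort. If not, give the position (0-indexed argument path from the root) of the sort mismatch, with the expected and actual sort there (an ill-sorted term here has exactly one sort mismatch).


ill-sorted at position [0, 0]: expected C, got B

        (g) : A
      (r (g)) : A
    (f (r (g))) : B
  (h (f (r (g)))) : ✗ arg 0 at [0, 0] has sort B, expected C


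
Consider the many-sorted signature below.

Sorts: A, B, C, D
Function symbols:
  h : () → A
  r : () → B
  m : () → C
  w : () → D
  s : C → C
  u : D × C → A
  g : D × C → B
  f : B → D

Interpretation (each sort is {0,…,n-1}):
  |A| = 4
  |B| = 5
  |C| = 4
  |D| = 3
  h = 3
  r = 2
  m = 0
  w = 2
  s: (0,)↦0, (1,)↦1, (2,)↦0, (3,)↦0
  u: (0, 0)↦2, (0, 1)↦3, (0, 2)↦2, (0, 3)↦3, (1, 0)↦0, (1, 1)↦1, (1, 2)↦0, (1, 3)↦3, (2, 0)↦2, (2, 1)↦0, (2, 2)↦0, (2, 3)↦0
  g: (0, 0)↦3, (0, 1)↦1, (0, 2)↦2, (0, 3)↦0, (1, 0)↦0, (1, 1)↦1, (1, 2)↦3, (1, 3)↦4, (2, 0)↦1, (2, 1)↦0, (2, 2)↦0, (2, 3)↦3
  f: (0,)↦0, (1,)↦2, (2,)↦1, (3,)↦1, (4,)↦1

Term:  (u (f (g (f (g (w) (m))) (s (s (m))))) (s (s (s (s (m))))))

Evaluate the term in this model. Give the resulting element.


value = 2

  w = 2
  m = 0
  (g (w) (m)) = g(2, 0) = 1
  (f (g (w) (m))) = f(1,) = 2
  m = 0
  (s (m)) = s(0,) = 0
  (s (s (m))) = s(0,) = 0
  (g (f (g (w) (m))) (s (s (m)))) = g(2, 0) = 1
  (f (g (f (g (w) (m))) (s (s (m))))) = f(1,) = 2
  m = 0
  (s (m)) = s(0,) = 0
  (s (s (m))) = s(0,) = 0
  (s (s (s (m)))) = s(0,) = 0
  (s (s (s (s (m))))) = s(0,) = 0
  (u (f (g (f (g (w) (m))) (s (s (m))))) (s (s (s (s (m)))))) = u(2, 0) = 2


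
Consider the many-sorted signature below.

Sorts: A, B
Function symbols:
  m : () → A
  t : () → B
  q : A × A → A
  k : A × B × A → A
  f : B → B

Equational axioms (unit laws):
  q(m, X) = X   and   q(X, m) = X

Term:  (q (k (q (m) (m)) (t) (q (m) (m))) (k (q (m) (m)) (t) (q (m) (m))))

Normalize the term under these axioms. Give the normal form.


normal form = (q (k (m) (t) (m)) (k (m) (t) (m)))

1. (q (k (q (m) (m)) (t) (q (m) (m))) (k (q (m) (m)) (t) (q (m) (m))))  →  (q (k (m) (t) (q (m) (m))) (k (q (m) (m)) (t) (q (m) (m))))
2. (q (k (m) (t) (q (m) (m))) (k (q (m) (m)) (t) (q (m) (m))))  →  (q (k (m) (t) (m)) (k (q (m) (m)) (t) (q (m) (m))))
3. (q (k (m) (t) (m)) (k (q (m) (m)) (t) (q (m) (m))))  →  (q (k (m) (t) (m)) (k (m) (t) (q (m) (m))))
4. (q (k (m) (t) (m)) (k (m) (t) (q (m) (m))))  →  (q (k (m) (t) (m)) (k (m) (t) (m)))


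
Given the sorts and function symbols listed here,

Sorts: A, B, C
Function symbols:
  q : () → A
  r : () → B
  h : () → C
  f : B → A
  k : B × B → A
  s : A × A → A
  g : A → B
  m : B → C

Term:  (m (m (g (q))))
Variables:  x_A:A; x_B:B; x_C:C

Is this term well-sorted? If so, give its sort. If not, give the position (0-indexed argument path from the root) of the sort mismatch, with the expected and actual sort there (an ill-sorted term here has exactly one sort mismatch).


      (q) : A
    (g (q)) : B
  (m (g (q))) : C
(m (m (g (q)))) : ✗ arg 0 at [0] has sort C, expected B

ill-sorted at position [0]: expected B, got C


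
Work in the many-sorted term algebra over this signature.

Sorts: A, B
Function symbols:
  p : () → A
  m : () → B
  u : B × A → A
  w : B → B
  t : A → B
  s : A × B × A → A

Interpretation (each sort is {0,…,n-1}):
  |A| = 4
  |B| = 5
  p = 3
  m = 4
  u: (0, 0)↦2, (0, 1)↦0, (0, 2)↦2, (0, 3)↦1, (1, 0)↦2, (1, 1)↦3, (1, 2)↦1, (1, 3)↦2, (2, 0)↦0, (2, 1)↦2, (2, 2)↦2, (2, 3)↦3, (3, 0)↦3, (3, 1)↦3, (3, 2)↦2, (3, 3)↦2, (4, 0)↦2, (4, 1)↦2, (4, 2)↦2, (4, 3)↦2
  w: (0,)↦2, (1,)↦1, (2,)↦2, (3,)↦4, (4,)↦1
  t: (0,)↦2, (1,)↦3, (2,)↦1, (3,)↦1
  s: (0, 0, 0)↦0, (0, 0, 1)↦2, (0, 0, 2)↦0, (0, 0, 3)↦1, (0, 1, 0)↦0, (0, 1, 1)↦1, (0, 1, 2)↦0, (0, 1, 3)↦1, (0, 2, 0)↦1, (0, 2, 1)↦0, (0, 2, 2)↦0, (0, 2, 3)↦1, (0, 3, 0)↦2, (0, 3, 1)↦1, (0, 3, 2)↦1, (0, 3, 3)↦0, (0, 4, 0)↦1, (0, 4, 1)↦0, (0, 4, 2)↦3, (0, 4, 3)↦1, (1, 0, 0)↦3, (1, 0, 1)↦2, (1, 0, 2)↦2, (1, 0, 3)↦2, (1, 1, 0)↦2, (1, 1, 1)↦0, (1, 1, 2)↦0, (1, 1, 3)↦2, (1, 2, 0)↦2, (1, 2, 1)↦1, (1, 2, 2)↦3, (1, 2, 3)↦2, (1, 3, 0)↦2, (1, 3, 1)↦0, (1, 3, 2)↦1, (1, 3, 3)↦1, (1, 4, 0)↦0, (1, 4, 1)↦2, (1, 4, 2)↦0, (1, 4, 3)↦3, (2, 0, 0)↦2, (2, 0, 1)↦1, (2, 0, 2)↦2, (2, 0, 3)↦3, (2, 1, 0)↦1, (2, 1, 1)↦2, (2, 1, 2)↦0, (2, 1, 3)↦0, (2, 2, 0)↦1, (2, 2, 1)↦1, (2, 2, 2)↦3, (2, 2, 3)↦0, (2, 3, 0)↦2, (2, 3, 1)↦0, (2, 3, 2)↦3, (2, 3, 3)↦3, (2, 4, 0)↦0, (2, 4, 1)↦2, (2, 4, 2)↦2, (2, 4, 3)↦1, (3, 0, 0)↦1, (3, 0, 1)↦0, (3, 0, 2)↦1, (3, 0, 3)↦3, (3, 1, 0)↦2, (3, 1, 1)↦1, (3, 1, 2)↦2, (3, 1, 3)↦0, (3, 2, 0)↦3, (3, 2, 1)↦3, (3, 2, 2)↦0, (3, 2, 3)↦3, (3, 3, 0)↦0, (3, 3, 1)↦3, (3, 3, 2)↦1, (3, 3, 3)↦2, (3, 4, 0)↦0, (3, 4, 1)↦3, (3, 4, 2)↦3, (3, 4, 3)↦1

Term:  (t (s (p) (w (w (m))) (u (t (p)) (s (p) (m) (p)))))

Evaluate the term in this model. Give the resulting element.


value = 2

  p = 3
  m = 4
  (w (m)) = w(4,) = 1
  (w (w (m))) = w(1,) = 1
  p = 3
  (t (p)) = t(3,) = 1
  p = 3
  m = 4
  p = 3
  (s (p) (m) (p)) = s(3, 4, 3) = 1
  (u (t (p)) (s (p) (m) (p))) = u(1, 1) = 3
  (s (p) (w (w (m))) (u (t (p)) (s (p) (m) (p)))) = s(3, 1, 3) = 0
  (t (s (p) (w (w (m))) (u (t (p)) (s (p) (m) (p))))) = t(0,) = 2


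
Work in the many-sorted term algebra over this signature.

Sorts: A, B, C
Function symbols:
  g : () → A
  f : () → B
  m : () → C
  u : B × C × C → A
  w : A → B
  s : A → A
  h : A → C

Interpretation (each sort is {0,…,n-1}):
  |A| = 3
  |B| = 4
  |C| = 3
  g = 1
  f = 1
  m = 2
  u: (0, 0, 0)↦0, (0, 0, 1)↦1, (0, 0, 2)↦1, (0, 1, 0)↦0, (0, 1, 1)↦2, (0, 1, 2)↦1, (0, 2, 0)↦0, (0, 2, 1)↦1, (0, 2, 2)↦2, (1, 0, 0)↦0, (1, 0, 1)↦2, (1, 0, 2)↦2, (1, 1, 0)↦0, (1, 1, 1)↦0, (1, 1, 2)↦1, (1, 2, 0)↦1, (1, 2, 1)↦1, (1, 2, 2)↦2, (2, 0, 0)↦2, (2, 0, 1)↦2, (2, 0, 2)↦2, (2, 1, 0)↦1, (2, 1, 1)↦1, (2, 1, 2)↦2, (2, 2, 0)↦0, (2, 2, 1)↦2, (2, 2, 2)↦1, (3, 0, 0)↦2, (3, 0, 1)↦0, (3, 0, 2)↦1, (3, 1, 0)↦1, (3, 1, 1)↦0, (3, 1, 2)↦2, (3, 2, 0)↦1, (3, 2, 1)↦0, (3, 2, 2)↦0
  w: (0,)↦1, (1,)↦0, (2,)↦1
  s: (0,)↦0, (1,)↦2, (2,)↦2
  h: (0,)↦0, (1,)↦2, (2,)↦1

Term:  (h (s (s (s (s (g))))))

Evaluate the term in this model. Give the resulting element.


  g = 1
  (s (g)) = s(1,) = 2
  (s (s (g))) = s(2,) = 2
  (s (s (s (g)))) = s(2,) = 2
  (s (s (s (s (g))))) = s(2,) = 2
  (h (s (s (s (s (g)))))) = h(2,) = 1

value = 1


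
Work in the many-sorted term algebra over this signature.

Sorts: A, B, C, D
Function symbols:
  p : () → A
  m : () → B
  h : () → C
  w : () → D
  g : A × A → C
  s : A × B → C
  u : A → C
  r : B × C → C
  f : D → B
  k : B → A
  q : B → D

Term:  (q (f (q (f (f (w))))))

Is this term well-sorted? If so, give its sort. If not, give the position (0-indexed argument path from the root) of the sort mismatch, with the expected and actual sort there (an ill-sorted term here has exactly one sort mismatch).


ill-sorted at position [0, 0, 0, 0]: expected D, got B

          (w) : D
        (f (w)) : B
      (f (f (w))) : ✗ arg 0 at [0, 0, 0, 0] has sort B, expected D


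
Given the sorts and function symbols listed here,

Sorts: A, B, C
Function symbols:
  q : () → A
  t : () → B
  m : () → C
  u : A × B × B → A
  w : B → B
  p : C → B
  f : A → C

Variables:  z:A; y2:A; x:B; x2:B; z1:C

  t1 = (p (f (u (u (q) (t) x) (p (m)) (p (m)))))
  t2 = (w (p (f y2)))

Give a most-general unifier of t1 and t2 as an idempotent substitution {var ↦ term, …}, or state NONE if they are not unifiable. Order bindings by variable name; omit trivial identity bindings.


head clash or occurs-check failure — not unifiable

NONE (not unifiable)


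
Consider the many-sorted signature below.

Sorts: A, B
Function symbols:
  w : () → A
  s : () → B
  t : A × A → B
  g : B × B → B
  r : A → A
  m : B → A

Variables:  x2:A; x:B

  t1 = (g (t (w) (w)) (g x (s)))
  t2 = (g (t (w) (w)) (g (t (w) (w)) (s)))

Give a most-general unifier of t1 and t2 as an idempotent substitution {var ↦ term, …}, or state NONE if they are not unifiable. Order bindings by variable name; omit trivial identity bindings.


{x ↦ (t (w) (w))}


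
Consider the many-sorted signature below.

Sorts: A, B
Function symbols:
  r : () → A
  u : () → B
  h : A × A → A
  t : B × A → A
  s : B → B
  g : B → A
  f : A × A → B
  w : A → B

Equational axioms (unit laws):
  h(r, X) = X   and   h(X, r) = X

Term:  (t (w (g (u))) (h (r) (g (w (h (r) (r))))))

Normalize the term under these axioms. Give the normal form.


1. (t (w (g (u))) (h (r) (g (w (h (r) (r))))))  →  (t (w (g (u))) (g (w (h (r) (r)))))
2. (t (w (g (u))) (g (w (h (r) (r)))))  →  (t (w (g (u))) (g (w (r))))

normal form = (t (w (g (u))) (g (w (r))))


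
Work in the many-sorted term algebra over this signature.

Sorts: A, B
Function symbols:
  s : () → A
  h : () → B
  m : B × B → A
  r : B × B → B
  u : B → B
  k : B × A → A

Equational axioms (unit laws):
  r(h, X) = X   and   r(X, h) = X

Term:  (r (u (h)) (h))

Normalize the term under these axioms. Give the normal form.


normal form = (u (h))

1. (r (u (h)) (h))  →  (u (h))


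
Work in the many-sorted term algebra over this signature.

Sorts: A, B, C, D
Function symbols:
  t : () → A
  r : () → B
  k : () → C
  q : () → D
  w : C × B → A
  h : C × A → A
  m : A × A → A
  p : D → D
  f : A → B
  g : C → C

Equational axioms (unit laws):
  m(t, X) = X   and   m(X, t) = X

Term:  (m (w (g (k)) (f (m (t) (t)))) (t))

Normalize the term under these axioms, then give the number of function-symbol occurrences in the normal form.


size = 5

1. (m (w (g (k)) (f (m (t) (t)))) (t))  →  (w (g (k)) (f (m (t) (t))))
2. (w (g (k)) (f (m (t) (t))))  →  (w (g (k)) (f (t)))
normal form: (w (g (k)) (f (t)))


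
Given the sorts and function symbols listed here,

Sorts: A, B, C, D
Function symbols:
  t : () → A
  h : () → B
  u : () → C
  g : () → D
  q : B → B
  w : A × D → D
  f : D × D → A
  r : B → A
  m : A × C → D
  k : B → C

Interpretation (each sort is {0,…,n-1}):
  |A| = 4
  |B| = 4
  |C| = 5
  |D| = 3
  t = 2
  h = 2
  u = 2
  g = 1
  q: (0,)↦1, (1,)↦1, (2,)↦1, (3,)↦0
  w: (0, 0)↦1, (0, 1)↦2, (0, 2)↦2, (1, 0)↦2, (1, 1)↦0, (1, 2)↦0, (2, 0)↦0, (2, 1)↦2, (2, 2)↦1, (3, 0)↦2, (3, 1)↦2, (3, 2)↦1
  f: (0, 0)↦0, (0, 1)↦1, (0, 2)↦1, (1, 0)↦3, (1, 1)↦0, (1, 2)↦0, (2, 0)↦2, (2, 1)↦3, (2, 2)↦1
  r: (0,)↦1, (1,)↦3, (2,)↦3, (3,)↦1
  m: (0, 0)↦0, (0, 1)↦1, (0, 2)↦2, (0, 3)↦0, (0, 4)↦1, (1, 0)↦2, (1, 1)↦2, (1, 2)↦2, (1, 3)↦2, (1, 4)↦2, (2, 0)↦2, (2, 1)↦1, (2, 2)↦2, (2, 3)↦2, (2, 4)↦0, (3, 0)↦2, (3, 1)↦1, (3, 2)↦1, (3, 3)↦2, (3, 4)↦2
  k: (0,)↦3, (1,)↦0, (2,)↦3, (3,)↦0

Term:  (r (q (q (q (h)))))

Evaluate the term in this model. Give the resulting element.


  h = 2
  (q (h)) = q(2,) = 1
  (q (q (h))) = q(1,) = 1
  (q (q (q (h)))) = q(1,) = 1
  (r (q (q (q (h))))) = r(1,) = 3

value = 3


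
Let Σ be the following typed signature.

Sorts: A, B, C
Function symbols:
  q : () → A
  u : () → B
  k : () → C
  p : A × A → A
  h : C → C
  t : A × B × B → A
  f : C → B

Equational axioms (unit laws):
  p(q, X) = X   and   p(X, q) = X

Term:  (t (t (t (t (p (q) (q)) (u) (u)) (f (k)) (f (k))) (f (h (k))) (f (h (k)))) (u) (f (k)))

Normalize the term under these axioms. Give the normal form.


1. (t (t (t (t (p (q) (q)) (u) (u)) (f (k)) (f (k))) (f (h (k))) (f (h (k)))) (u) (f (k)))  →  (t (t (t (t (q) (u) (u)) (f (k)) (f (k))) (f (h (k))) (f (h (k)))) (u) (f (k)))

normal form = (t (t (t (t (q) (u) (u)) (f (k)) (f (k))) (f (h (k))) (f (h (k)))) (u) (f (k)))


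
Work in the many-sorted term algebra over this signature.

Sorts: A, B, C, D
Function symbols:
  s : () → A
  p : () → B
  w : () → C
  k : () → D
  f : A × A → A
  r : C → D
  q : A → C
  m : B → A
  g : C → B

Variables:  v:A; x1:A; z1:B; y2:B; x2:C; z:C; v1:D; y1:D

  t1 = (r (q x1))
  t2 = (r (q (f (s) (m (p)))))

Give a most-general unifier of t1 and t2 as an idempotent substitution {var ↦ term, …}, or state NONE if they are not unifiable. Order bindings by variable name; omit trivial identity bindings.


{x1 ↦ (f (s) (m (p)))}


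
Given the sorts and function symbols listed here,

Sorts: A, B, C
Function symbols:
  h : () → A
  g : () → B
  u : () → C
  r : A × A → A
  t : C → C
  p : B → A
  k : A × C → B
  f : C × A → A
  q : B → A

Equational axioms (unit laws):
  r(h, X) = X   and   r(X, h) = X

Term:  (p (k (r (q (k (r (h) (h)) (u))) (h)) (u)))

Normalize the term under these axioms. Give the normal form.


1. (p (k (r (q (k (r (h) (h)) (u))) (h)) (u)))  →  (p (k (q (k (r (h) (h)) (u))) (u)))
2. (p (k (q (k (r (h) (h)) (u))) (u)))  →  (p (k (q (k (h) (u))) (u)))

normal form = (p (k (q (k (h) (u))) (u)))


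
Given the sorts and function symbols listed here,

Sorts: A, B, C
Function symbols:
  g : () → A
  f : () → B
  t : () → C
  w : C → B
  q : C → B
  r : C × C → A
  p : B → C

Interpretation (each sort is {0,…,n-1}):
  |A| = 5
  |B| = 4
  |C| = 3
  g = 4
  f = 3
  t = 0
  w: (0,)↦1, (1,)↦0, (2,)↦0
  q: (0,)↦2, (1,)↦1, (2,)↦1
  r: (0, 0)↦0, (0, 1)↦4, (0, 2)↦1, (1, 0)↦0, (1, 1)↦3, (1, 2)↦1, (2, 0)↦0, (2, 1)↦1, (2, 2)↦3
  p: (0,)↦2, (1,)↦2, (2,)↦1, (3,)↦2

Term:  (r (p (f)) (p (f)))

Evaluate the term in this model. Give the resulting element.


value = 3

  f = 3
  (p (f)) = p(3,) = 2
  f = 3
  (p (f)) = p(3,) = 2
  (r (p (f)) (p (f))) = r(2, 2) = 3


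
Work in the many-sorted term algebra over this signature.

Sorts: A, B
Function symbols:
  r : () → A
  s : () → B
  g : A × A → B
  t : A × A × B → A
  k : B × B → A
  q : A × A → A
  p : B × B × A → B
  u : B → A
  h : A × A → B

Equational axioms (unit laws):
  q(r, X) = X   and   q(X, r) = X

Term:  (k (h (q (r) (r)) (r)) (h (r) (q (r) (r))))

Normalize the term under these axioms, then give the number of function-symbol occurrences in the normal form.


size = 7

1. (k (h (q (r) (r)) (r)) (h (r) (q (r) (r))))  →  (k (h (r) (r)) (h (r) (q (r) (r))))
2. (k (h (r) (r)) (h (r) (q (r) (r))))  →  (k (h (r) (r)) (h (r) (r)))
normal form: (k (h (r) (r)) (h (r) (r)))


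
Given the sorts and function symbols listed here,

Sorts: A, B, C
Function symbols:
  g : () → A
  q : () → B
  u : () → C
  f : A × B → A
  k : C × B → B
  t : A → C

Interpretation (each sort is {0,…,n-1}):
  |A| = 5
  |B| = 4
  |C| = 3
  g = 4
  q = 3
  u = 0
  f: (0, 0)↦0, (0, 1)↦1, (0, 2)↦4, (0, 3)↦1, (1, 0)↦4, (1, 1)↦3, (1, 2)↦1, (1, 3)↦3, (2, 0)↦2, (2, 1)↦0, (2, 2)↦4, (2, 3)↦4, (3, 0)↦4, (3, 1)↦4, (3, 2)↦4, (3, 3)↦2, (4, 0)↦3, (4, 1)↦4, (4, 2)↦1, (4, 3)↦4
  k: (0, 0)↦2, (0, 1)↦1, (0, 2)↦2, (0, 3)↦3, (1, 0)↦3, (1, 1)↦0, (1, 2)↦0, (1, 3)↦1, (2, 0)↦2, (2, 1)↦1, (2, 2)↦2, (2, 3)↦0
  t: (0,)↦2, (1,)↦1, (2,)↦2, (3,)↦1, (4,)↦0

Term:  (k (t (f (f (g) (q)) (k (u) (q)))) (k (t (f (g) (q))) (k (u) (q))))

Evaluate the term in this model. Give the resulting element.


  g = 4
  q = 3
  (f (g) (q)) = f(4, 3) = 4
  u = 0
  q = 3
  (k (u) (q)) = k(0, 3) = 3
  (f (f (g) (q)) (k (u) (q))) = f(4, 3) = 4
  (t (f (f (g) (q)) (k (u) (q)))) = t(4,) = 0
  g = 4
  q = 3
  (f (g) (q)) = f(4, 3) = 4
  (t (f (g) (q))) = t(4,) = 0
  u = 0
  q = 3
  (k (u) (q)) = k(0, 3) = 3
  (k (t (f (g) (q))) (k (u) (q))) = k(0, 3) = 3
  (k (t (f (f (g) (q)) (k (u) (q)))) (k (t (f (g) (q))) (k (u) (q)))) = k(0, 3) = 3

value = 3


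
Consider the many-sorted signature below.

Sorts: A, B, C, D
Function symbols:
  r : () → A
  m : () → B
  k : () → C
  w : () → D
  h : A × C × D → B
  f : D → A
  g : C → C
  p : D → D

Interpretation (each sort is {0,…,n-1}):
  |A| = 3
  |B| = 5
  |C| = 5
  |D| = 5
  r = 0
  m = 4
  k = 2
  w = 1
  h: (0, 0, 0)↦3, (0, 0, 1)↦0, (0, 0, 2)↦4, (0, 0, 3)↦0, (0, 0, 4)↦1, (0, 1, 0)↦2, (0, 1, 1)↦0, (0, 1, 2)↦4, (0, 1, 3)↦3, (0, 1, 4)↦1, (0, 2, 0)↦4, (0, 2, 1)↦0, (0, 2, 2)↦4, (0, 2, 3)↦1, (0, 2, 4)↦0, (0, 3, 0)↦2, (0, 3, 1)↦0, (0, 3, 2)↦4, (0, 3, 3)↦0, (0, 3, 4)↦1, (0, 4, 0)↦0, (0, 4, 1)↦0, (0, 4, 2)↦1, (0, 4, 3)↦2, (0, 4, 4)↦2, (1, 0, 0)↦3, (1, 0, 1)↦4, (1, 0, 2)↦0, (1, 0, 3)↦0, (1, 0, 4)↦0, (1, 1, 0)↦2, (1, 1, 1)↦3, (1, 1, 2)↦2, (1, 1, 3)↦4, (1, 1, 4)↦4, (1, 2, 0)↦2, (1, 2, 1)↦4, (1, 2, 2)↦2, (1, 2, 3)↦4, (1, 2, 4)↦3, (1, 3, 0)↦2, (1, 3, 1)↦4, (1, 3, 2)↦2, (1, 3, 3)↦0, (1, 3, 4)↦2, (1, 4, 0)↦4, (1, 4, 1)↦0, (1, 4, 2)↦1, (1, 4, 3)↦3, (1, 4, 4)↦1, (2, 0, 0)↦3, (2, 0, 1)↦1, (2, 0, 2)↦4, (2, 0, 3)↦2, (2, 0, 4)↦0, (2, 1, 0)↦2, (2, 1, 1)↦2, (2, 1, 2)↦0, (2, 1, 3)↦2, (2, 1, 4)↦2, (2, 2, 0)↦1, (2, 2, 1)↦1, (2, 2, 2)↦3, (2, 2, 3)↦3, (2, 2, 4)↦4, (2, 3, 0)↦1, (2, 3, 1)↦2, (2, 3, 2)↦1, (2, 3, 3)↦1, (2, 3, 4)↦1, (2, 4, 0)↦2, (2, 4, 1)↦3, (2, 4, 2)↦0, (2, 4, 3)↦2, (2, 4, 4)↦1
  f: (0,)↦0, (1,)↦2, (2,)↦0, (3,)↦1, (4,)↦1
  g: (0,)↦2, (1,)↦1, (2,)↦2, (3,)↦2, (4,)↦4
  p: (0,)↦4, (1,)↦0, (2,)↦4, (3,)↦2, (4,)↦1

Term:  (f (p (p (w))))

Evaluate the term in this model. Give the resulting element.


  w = 1
  (p (w)) = p(1,) = 0
  (p (p (w))) = p(0,) = 4
  (f (p (p (w)))) = f(4,) = 1

value = 1


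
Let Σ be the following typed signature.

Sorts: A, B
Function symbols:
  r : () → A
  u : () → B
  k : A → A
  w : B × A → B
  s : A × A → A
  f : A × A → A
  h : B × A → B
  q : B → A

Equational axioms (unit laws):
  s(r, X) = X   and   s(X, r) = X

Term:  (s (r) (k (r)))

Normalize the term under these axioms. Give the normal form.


1. (s (r) (k (r)))  →  (k (r))

normal form = (k (r))


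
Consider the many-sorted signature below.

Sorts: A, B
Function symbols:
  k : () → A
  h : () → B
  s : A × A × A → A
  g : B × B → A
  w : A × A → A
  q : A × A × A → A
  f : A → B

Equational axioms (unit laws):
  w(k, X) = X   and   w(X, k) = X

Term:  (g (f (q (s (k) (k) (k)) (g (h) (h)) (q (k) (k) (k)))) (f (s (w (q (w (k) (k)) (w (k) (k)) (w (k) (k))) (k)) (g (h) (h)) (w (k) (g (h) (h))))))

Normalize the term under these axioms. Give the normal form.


1. (g (f (q (s (k) (k) (k)) (g (h) (h)) (q (k) (k) (k)))) (f (s (w (q (w (k) (k)) (w (k) (k)) (w (k) (k))) (k)) (g (h) (h)) (w (k) (g (h) (h))))))  →  (g (f (q (s (k) (k) (k)) (g (h) (h)) (q (k) (k) (k)))) (f (s (q (w (k) (k)) (w (k) (k)) (w (k) (k))) (g (h) (h)) (w (k) (g (h) (h))))))
2. (g (f (q (s (k) (k) (k)) (g (h) (h)) (q (k) (k) (k)))) (f (s (q (w (k) (k)) (w (k) (k)) (w (k) (k))) (g (h) (h)) (w (k) (g (h) (h))))))  →  (g (f (q (s (k) (k) (k)) (g (h) (h)) (q (k) (k) (k)))) (f (s (q (k) (w (k) (k)) (w (k) (k))) (g (h) (h)) (w (k) (g (h) (h))))))
3. (g (f (q (s (k) (k) (k)) (g (h) (h)) (q (k) (k) (k)))) (f (s (q (k) (w (k) (k)) (w (k) (k))) (g (h) (h)) (w (k) (g (h) (h))))))  →  (g (f (q (s (k) (k) (k)) (g (h) (h)) (q (k) (k) (k)))) (f (s (q (k) (k) (w (k) (k))) (g (h) (h)) (w (k) (g (h) (h))))))
4. (g (f (q (s (k) (k) (k)) (g (h) (h)) (q (k) (k) (k)))) (f (s (q (k) (k) (w (k) (k))) (g (h) (h)) (w (k) (g (h) (h))))))  →  (g (f (q (s (k) (k) (k)) (g (h) (h)) (q (k) (k) (k)))) (f (s (q (k) (k) (k)) (g (h) (h)) (w (k) (g (h) (h))))))
5. (g (f (q (s (k) (k) (k)) (g (h) (h)) (q (k) (k) (k)))) (f (s (q (k) (k) (k)) (g (h) (h)) (w (k) (g (h) (h))))))  →  (g (f (q (s (k) (k) (k)) (g (h) (h)) (q (k) (k) (k)))) (f (s (q (k) (k) (k)) (g (h) (h)) (g (h) (h)))))

normal form = (g (f (q (s (k) (k) (k)) (g (h) (h)) (q (k) (k) (k)))) (f (s (q (k) (k) (k)) (g (h) (h)) (g (h) (h)))))


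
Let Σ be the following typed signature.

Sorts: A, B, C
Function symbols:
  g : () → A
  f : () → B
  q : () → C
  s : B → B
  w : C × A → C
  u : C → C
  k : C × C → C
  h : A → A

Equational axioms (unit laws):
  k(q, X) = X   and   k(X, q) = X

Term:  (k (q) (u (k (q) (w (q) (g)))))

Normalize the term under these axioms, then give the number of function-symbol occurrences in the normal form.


size = 4

1. (k (q) (u (k (q) (w (q) (g)))))  →  (u (k (q) (w (q) (g))))
2. (u (k (q) (w (q) (g))))  →  (u (w (q) (g)))
normal form: (u (w (q) (g)))


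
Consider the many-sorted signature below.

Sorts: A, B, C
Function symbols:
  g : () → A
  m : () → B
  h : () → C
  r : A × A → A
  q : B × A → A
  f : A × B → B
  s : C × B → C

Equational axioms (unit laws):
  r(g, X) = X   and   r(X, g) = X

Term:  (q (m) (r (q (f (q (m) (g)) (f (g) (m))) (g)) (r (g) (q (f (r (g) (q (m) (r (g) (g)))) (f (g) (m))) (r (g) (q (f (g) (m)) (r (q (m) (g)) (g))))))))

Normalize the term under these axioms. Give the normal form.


1. (q (m) (r (q (f (q (m) (g)) (f (g) (m))) (g)) (r (g) (q (f (r (g) (q (m) (r (g) (g)))) (f (g) (m))) (r (g) (q (f (g) (m)) (r (q (m) (g)) (g))))))))  →  (q (m) (r (q (f (q (m) (g)) (f (g) (m))) (g)) (q (f (r (g) (q (m) (r (g) (g)))) (f (g) (m))) (r (g) (q (f (g) (m)) (r (q (m) (g)) (g)))))))
2. (q (m) (r (q (f (q (m) (g)) (f (g) (m))) (g)) (q (f (r (g) (q (m) (r (g) (g)))) (f (g) (m))) (r (g) (q (f (g) (m)) (r (q (m) (g)) (g)))))))  →  (q (m) (r (q (f (q (m) (g)) (f (g) (m))) (g)) (q (f (q (m) (r (g) (g))) (f (g) (m))) (r (g) (q (f (g) (m)) (r (q (m) (g)) (g)))))))
3. (q (m) (r (q (f (q (m) (g)) (f (g) (m))) (g)) (q (f (q (m) (r (g) (g))) (f (g) (m))) (r (g) (q (f (g) (m)) (r (q (m) (g)) (g)))))))  →  (q (m) (r (q (f (q (m) (g)) (f (g) (m))) (g)) (q (f (q (m) (g)) (f (g) (m))) (r (g) (q (f (g) (m)) (r (q (m) (g)) (g)))))))
4. (q (m) (r (q (f (q (m) (g)) (f (g) (m))) (g)) (q (f (q (m) (g)) (f (g) (m))) (r (g) (q (f (g) (m)) (r (q (m) (g)) (g)))))))  →  (q (m) (r (q (f (q (m) (g)) (f (g) (m))) (g)) (q (f (q (m) (g)) (f (g) (m))) (q (f (g) (m)) (r (q (m) (g)) (g))))))
5. (q (m) (r (q (f (q (m) (g)) (f (g) (m))) (g)) (q (f (q (m) (g)) (f (g) (m))) (q (f (g) (m)) (r (q (m) (g)) (g))))))  →  (q (m) (r (q (f (q (m) (g)) (f (g) (m))) (g)) (q (f (q (m) (g)) (f (g) (m))) (q (f (g) (m)) (q (m) (g))))))

normal form = (q (m) (r (q (f (q (m) (g)) (f (g) (m))) (g)) (q (f (q (m) (g)) (f (g) (m))) (q (f (g) (m)) (q (m) (g))))))


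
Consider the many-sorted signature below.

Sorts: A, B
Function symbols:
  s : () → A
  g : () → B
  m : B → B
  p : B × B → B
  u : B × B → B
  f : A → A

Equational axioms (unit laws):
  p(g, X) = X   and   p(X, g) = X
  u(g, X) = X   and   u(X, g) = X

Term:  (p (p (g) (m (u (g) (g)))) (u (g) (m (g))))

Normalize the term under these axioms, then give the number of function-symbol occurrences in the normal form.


size = 5

1. (p (p (g) (m (u (g) (g)))) (u (g) (m (g))))  →  (p (m (u (g) (g))) (u (g) (m (g))))
2. (p (m (u (g) (g))) (u (g) (m (g))))  →  (p (m (g)) (u (g) (m (g))))
3. (p (m (g)) (u (g) (m (g))))  →  (p (m (g)) (m (g)))
normal form: (p (m (g)) (m (g)))


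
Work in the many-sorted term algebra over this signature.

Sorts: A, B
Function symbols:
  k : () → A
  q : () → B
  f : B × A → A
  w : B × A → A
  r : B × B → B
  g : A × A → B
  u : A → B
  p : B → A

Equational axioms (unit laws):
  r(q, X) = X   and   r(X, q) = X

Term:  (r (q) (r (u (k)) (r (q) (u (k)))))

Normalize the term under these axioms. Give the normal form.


normal form = (r (u (k)) (u (k)))

1. (r (q) (r (u (k)) (r (q) (u (k)))))  →  (r (u (k)) (r (q) (u (k))))
2. (r (u (k)) (r (q) (u (k))))  →  (r (u (k)) (u (k)))


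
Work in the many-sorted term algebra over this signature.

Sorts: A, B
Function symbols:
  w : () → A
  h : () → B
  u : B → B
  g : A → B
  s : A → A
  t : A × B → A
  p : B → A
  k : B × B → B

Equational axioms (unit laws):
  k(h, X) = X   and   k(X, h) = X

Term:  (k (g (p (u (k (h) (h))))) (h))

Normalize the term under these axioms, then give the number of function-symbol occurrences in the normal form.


1. (k (g (p (u (k (h) (h))))) (h))  →  (g (p (u (k (h) (h)))))
2. (g (p (u (k (h) (h)))))  →  (g (p (u (h))))
normal form: (g (p (u (h))))

size = 4


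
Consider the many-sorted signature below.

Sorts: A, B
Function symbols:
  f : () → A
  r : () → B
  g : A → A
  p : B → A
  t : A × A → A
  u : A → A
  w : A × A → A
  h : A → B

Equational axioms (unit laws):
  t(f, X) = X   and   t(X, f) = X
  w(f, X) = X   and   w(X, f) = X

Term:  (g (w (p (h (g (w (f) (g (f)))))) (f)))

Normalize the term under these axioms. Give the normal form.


normal form = (g (p (h (g (g (f))))))

1. (g (w (p (h (g (w (f) (g (f)))))) (f)))  →  (g (p (h (g (w (f) (g (f)))))))
2. (g (p (h (g (w (f) (g (f)))))))  →  (g (p (h (g (g (f))))))


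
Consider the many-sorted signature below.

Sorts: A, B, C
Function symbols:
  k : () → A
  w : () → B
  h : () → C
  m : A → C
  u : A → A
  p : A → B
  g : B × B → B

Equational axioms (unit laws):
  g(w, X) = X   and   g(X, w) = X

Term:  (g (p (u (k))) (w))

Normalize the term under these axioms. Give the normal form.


normal form = (p (u (k)))

1. (g (p (u (k))) (w))  →  (p (u (k)))


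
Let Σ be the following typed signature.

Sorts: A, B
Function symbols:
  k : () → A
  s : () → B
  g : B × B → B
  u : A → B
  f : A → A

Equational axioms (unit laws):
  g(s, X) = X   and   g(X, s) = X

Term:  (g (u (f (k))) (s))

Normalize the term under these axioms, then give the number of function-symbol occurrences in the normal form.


1. (g (u (f (k))) (s))  →  (u (f (k)))
normal form: (u (f (k)))

size = 3


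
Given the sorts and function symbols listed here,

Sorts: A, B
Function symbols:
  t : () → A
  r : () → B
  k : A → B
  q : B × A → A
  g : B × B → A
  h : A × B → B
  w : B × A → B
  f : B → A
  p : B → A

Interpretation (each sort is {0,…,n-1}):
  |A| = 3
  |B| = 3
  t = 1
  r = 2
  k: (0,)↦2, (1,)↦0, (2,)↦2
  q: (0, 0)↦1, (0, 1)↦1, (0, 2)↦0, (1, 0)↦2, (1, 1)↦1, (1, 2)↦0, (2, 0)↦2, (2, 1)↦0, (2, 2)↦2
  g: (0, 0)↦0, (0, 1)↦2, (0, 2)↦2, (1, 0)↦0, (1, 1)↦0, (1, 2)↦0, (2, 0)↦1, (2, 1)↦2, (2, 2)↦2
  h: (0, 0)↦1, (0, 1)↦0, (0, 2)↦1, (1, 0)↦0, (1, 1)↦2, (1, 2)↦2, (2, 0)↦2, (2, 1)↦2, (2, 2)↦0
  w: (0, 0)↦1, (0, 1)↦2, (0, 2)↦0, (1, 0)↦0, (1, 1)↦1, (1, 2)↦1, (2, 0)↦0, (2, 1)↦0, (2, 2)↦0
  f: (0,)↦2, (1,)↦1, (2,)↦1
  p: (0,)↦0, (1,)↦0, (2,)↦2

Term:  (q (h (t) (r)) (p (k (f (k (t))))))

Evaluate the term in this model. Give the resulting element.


  t = 1
  r = 2
  (h (t) (r)) = h(1, 2) = 2
  t = 1
  (k (t)) = k(1,) = 0
  (f (k (t))) = f(0,) = 2
  (k (f (k (t)))) = k(2,) = 2
  (p (k (f (k (t))))) = p(2,) = 2
  (q (h (t) (r)) (p (k (f (k (t)))))) = q(2, 2) = 2

value = 2


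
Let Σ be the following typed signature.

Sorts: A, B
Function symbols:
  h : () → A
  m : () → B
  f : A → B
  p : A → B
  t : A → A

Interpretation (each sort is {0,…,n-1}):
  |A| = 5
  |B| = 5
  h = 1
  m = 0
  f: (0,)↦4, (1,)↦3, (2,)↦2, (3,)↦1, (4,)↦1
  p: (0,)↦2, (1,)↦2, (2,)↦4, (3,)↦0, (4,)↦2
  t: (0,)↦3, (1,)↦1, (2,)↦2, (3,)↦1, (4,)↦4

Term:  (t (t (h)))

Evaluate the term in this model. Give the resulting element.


value = 1

  h = 1
  (t (h)) = t(1,) = 1
  (t (t (h))) = t(1,) = 1


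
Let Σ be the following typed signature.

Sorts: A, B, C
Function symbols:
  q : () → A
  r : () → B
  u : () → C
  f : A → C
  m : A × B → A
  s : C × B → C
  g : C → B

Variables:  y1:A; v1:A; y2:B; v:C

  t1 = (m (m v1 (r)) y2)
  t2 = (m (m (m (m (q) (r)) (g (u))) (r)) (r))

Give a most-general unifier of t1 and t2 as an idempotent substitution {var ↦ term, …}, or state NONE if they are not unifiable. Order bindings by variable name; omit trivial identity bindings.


{v1 ↦ (m (m (q) (r)) (g (u))), y2 ↦ (r)}


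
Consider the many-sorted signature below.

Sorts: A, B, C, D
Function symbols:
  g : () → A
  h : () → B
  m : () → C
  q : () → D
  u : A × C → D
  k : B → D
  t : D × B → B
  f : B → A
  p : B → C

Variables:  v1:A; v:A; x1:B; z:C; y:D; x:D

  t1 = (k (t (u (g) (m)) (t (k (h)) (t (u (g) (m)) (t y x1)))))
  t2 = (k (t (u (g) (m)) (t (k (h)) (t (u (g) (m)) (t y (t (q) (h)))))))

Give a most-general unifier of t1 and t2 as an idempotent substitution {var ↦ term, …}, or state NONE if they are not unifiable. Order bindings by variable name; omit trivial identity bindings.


{x1 ↦ (t (q) (h))}


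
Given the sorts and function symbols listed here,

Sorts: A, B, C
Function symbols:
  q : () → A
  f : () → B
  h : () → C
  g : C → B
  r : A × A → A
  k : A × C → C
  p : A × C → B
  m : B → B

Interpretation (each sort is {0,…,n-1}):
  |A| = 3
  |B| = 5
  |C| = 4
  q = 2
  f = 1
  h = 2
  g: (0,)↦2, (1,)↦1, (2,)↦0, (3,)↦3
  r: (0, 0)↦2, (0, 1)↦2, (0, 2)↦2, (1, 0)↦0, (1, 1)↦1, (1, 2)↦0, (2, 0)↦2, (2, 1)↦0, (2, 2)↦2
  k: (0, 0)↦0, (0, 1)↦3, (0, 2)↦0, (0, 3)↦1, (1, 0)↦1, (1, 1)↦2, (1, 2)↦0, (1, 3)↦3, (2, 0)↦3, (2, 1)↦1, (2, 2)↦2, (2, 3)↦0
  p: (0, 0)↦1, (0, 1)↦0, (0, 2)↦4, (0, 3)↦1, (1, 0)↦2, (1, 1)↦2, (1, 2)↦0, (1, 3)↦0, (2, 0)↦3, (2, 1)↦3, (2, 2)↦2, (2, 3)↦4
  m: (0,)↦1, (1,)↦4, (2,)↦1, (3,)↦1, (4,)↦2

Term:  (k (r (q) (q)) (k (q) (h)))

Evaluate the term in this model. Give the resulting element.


value = 2

  q = 2
  q = 2
  (r (q) (q)) = r(2, 2) = 2
  q = 2
  h = 2
  (k (q) (h)) = k(2, 2) = 2
  (k (r (q) (q)) (k (q) (h))) = k(2, 2) = 2


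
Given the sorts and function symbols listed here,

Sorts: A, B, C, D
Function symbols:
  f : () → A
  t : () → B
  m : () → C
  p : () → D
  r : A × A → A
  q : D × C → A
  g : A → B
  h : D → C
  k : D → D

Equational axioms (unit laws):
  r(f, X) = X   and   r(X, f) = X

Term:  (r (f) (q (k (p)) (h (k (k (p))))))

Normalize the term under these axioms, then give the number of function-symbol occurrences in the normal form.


1. (r (f) (q (k (p)) (h (k (k (p))))))  →  (q (k (p)) (h (k (k (p)))))
normal form: (q (k (p)) (h (k (k (p)))))

size = 7


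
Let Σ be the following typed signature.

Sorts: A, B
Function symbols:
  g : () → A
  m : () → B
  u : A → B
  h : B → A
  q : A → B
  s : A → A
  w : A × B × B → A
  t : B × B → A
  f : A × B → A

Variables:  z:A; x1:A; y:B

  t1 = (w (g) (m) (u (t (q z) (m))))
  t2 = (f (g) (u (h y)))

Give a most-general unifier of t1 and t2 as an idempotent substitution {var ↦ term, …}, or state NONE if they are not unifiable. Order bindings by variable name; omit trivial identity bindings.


NONE (not unifiable)

head clash or occurs-check failure — not unifiable


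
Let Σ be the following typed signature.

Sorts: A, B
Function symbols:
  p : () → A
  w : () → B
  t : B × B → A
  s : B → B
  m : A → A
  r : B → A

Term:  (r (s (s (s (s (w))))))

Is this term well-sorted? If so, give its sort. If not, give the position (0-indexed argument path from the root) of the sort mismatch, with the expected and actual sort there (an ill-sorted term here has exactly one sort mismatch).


well-sorted; sort = A

          (w) : B
        (s (w)) : B
      (s (s (w))) : B
    (s (s (s (w)))) : B
  (s (s (s (s (w))))) : B
(r (s (s (s (s (w)))))) : A


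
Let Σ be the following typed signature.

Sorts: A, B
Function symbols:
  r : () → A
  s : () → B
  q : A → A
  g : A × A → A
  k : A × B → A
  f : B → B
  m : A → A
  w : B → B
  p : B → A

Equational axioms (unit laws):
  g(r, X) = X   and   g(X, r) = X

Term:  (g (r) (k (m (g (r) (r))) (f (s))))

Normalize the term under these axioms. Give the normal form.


1. (g (r) (k (m (g (r) (r))) (f (s))))  →  (k (m (g (r) (r))) (f (s)))
2. (k (m (g (r) (r))) (f (s)))  →  (k (m (r)) (f (s)))

normal form = (k (m (r)) (f (s)))
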